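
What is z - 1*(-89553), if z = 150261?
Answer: 239814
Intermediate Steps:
z - 1*(-89553) = 150261 - 1*(-89553) = 150261 + 89553 = 239814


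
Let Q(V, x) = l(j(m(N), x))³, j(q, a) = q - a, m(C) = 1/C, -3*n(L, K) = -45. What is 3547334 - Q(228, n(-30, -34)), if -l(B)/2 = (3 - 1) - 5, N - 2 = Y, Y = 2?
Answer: 3547118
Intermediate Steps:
n(L, K) = 15 (n(L, K) = -⅓*(-45) = 15)
N = 4 (N = 2 + 2 = 4)
m(C) = 1/C
l(B) = 6 (l(B) = -2*((3 - 1) - 5) = -2*(2 - 5) = -2*(-3) = 6)
Q(V, x) = 216 (Q(V, x) = 6³ = 216)
3547334 - Q(228, n(-30, -34)) = 3547334 - 1*216 = 3547334 - 216 = 3547118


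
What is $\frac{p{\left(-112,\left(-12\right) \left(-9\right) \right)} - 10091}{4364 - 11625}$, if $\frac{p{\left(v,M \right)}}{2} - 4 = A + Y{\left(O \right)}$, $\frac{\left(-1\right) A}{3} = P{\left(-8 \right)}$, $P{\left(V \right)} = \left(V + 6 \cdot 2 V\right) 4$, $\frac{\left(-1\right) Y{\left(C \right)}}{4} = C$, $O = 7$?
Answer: $\frac{7643}{7261} \approx 1.0526$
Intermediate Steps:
$Y{\left(C \right)} = - 4 C$
$P{\left(V \right)} = 52 V$ ($P{\left(V \right)} = \left(V + 12 V\right) 4 = 13 V 4 = 52 V$)
$A = 1248$ ($A = - 3 \cdot 52 \left(-8\right) = \left(-3\right) \left(-416\right) = 1248$)
$p{\left(v,M \right)} = 2448$ ($p{\left(v,M \right)} = 8 + 2 \left(1248 - 28\right) = 8 + 2 \cdot 1220 = 8 + 2440 = 2448$)
$\frac{p{\left(-112,\left(-12\right) \left(-9\right) \right)} - 10091}{4364 - 11625} = \frac{2448 - 10091}{4364 - 11625} = - \frac{7643}{-7261} = \left(-7643\right) \left(- \frac{1}{7261}\right) = \frac{7643}{7261}$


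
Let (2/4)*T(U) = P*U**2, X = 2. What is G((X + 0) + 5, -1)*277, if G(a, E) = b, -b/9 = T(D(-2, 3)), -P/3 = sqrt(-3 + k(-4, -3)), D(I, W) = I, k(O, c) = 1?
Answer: 59832*I*sqrt(2) ≈ 84615.0*I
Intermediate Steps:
P = -3*I*sqrt(2) (P = -3*sqrt(-3 + 1) = -3*I*sqrt(2) ≈ -4.2426*I)
T(U) = -6*I*sqrt(2)*U**2 (T(U) = 2*((-3*I*sqrt(2))*U**2) = 2*(-3*I*sqrt(2)*U**2) = -6*I*sqrt(2)*U**2)
b = 216*I*sqrt(2) (b = -(-54)*I*sqrt(2)*(-2)**2 = -(-54)*I*sqrt(2)*4 = -(-216)*I*sqrt(2) = 216*I*sqrt(2) ≈ 305.47*I)
G(a, E) = 216*I*sqrt(2)
G((X + 0) + 5, -1)*277 = (216*I*sqrt(2))*277 = 59832*I*sqrt(2)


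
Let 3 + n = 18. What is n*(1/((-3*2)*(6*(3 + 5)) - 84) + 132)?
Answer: 245515/124 ≈ 1980.0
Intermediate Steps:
n = 15 (n = -3 + 18 = 15)
n*(1/((-3*2)*(6*(3 + 5)) - 84) + 132) = 15*(1/((-3*2)*(6*(3 + 5)) - 84) + 132) = 15*(1/(-36*8 - 84) + 132) = 15*(1/(-6*48 - 84) + 132) = 15*(1/(-288 - 84) + 132) = 15*(1/(-372) + 132) = 15*(-1/372 + 132) = 15*(49103/372) = 245515/124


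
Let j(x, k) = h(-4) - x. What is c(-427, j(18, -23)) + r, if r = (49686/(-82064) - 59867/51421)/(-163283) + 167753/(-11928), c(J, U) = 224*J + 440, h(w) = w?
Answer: -24456224536469778550321/256833590487577908 ≈ -95222.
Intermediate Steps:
j(x, k) = -4 - x
c(J, U) = 440 + 224*J
r = -3612053328461085457/256833590487577908 (r = (49686*(-1/82064) - 59867*1/51421)*(-1/163283) + 167753*(-1/11928) = (-24843/41032 - 59867/51421)*(-1/163283) - 167753/11928 = -3733914647/2109906472*(-1/163283) - 167753/11928 = 3733914647/344511858467576 - 167753/11928 = -3612053328461085457/256833590487577908 ≈ -14.064)
c(-427, j(18, -23)) + r = (440 + 224*(-427)) - 3612053328461085457/256833590487577908 = (440 - 95648) - 3612053328461085457/256833590487577908 = -95208 - 3612053328461085457/256833590487577908 = -24456224536469778550321/256833590487577908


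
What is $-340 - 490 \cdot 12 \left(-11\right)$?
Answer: $64340$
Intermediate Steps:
$-340 - 490 \cdot 12 \left(-11\right) = -340 - -64680 = -340 + 64680 = 64340$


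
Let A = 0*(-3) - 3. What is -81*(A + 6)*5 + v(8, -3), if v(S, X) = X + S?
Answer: -1210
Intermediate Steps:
A = -3 (A = 0 - 3 = -3)
v(S, X) = S + X
-81*(A + 6)*5 + v(8, -3) = -81*(-3 + 6)*5 + (8 - 3) = -243*5 + 5 = -81*15 + 5 = -1215 + 5 = -1210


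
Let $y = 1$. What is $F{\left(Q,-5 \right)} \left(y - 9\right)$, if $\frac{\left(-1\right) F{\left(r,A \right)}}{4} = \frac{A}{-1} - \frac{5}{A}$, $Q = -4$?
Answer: $192$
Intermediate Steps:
$F{\left(r,A \right)} = 4 A + \frac{20}{A}$ ($F{\left(r,A \right)} = - 4 \left(\frac{A}{-1} - \frac{5}{A}\right) = - 4 \left(A \left(-1\right) - \frac{5}{A}\right) = - 4 \left(- A - \frac{5}{A}\right) = 4 A + \frac{20}{A}$)
$F{\left(Q,-5 \right)} \left(y - 9\right) = \left(4 \left(-5\right) + \frac{20}{-5}\right) \left(1 - 9\right) = \left(-20 + 20 \left(- \frac{1}{5}\right)\right) \left(-8\right) = \left(-20 - 4\right) \left(-8\right) = \left(-24\right) \left(-8\right) = 192$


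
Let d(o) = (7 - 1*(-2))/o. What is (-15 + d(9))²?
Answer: 196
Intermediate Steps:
d(o) = 9/o (d(o) = (7 + 2)/o = 9/o)
(-15 + d(9))² = (-15 + 9/9)² = (-15 + 9*(⅑))² = (-15 + 1)² = (-14)² = 196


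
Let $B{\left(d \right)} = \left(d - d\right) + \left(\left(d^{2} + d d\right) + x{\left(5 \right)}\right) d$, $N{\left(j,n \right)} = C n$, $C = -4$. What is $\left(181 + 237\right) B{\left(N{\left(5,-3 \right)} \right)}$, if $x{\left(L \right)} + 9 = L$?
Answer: $1424544$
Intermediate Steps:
$x{\left(L \right)} = -9 + L$
$N{\left(j,n \right)} = - 4 n$
$B{\left(d \right)} = d \left(-4 + 2 d^{2}\right)$ ($B{\left(d \right)} = \left(d - d\right) + \left(\left(d^{2} + d d\right) + \left(-9 + 5\right)\right) d = 0 + \left(\left(d^{2} + d^{2}\right) - 4\right) d = 0 + \left(2 d^{2} - 4\right) d = 0 + \left(-4 + 2 d^{2}\right) d = 0 + d \left(-4 + 2 d^{2}\right) = d \left(-4 + 2 d^{2}\right)$)
$\left(181 + 237\right) B{\left(N{\left(5,-3 \right)} \right)} = \left(181 + 237\right) 2 \left(\left(-4\right) \left(-3\right)\right) \left(-2 + \left(\left(-4\right) \left(-3\right)\right)^{2}\right) = 418 \cdot 2 \cdot 12 \left(-2 + 12^{2}\right) = 418 \cdot 2 \cdot 12 \left(-2 + 144\right) = 418 \cdot 2 \cdot 12 \cdot 142 = 418 \cdot 3408 = 1424544$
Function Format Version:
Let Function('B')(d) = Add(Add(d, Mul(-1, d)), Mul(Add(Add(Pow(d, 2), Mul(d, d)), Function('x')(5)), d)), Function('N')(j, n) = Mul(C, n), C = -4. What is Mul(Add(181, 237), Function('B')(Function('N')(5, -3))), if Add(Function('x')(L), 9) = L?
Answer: 1424544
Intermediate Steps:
Function('x')(L) = Add(-9, L)
Function('N')(j, n) = Mul(-4, n)
Function('B')(d) = Mul(d, Add(-4, Mul(2, Pow(d, 2)))) (Function('B')(d) = Add(Add(d, Mul(-1, d)), Mul(Add(Add(Pow(d, 2), Mul(d, d)), Add(-9, 5)), d)) = Add(0, Mul(Add(Add(Pow(d, 2), Pow(d, 2)), -4), d)) = Add(0, Mul(Add(Mul(2, Pow(d, 2)), -4), d)) = Add(0, Mul(Add(-4, Mul(2, Pow(d, 2))), d)) = Add(0, Mul(d, Add(-4, Mul(2, Pow(d, 2))))) = Mul(d, Add(-4, Mul(2, Pow(d, 2)))))
Mul(Add(181, 237), Function('B')(Function('N')(5, -3))) = Mul(Add(181, 237), Mul(2, Mul(-4, -3), Add(-2, Pow(Mul(-4, -3), 2)))) = Mul(418, Mul(2, 12, Add(-2, Pow(12, 2)))) = Mul(418, Mul(2, 12, Add(-2, 144))) = Mul(418, Mul(2, 12, 142)) = Mul(418, 3408) = 1424544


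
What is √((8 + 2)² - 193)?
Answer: I*√93 ≈ 9.6436*I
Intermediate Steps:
√((8 + 2)² - 193) = √(10² - 193) = √(100 - 193) = √(-93) = I*√93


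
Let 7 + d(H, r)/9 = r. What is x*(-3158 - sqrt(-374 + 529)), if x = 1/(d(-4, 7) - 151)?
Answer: 3158/151 + sqrt(155)/151 ≈ 20.996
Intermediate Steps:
d(H, r) = -63 + 9*r
x = -1/151 (x = 1/((-63 + 9*7) - 151) = 1/((-63 + 63) - 151) = 1/(0 - 151) = 1/(-151) = -1/151 ≈ -0.0066225)
x*(-3158 - sqrt(-374 + 529)) = -(-3158 - sqrt(-374 + 529))/151 = -(-3158 - sqrt(155))/151 = 3158/151 + sqrt(155)/151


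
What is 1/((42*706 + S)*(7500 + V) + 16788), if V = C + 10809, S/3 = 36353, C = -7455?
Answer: 1/1505585982 ≈ 6.6419e-10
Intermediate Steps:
S = 109059 (S = 3*36353 = 109059)
V = 3354 (V = -7455 + 10809 = 3354)
1/((42*706 + S)*(7500 + V) + 16788) = 1/((42*706 + 109059)*(7500 + 3354) + 16788) = 1/((29652 + 109059)*10854 + 16788) = 1/(138711*10854 + 16788) = 1/(1505569194 + 16788) = 1/1505585982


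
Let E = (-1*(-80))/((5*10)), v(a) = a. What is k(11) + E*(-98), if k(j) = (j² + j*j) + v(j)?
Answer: 481/5 ≈ 96.200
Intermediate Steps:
k(j) = j + 2*j² (k(j) = (j² + j*j) + j = (j² + j²) + j = 2*j² + j = j + 2*j²)
E = 8/5 (E = 80/50 = 80*(1/50) = 8/5 ≈ 1.6000)
k(11) + E*(-98) = 11*(1 + 2*11) + (8/5)*(-98) = 11*(1 + 22) - 784/5 = 11*23 - 784/5 = 253 - 784/5 = 481/5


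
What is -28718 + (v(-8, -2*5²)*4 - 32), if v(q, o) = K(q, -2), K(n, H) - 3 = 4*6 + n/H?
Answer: -28626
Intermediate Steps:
K(n, H) = 27 + n/H (K(n, H) = 3 + (4*6 + n/H) = 3 + (24 + n/H) = 27 + n/H)
v(q, o) = 27 - q/2 (v(q, o) = 27 + q/(-2) = 27 + q*(-½) = 27 - q/2)
-28718 + (v(-8, -2*5²)*4 - 32) = -28718 + ((27 - ½*(-8))*4 - 32) = -28718 + ((27 + 4)*4 - 32) = -28718 + (31*4 - 32) = -28718 + (124 - 32) = -28718 + 92 = -28626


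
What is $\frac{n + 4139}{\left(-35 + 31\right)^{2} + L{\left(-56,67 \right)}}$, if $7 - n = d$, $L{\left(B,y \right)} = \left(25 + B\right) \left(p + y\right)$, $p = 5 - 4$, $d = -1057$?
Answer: $- \frac{5203}{2092} \approx -2.4871$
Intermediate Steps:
$p = 1$ ($p = 5 - 4 = 1$)
$L{\left(B,y \right)} = \left(1 + y\right) \left(25 + B\right)$ ($L{\left(B,y \right)} = \left(25 + B\right) \left(1 + y\right) = \left(1 + y\right) \left(25 + B\right)$)
$n = 1064$ ($n = 7 - -1057 = 7 + 1057 = 1064$)
$\frac{n + 4139}{\left(-35 + 31\right)^{2} + L{\left(-56,67 \right)}} = \frac{1064 + 4139}{\left(-35 + 31\right)^{2} + \left(25 - 56 + 25 \cdot 67 - 3752\right)} = \frac{5203}{\left(-4\right)^{2} + \left(25 - 56 + 1675 - 3752\right)} = \frac{5203}{16 - 2108} = \frac{5203}{-2092} = 5203 \left(- \frac{1}{2092}\right) = - \frac{5203}{2092}$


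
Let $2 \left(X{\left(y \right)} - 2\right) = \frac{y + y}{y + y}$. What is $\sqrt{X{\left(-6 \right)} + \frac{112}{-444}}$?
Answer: $\frac{\sqrt{110778}}{222} \approx 1.4992$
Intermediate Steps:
$X{\left(y \right)} = \frac{5}{2}$ ($X{\left(y \right)} = 2 + \frac{\left(y + y\right) \frac{1}{y + y}}{2} = 2 + \frac{2 y \frac{1}{2 y}}{2} = 2 + \frac{1}{2} \cdot 1 = 2 + \frac{1}{2} = \frac{5}{2}$)
$\sqrt{X{\left(-6 \right)} + \frac{112}{-444}} = \sqrt{\frac{5}{2} + \frac{112}{-444}} = \sqrt{\frac{5}{2} + 112 \left(- \frac{1}{444}\right)} = \sqrt{\frac{5}{2} - \frac{28}{111}} = \sqrt{\frac{499}{222}} = \frac{\sqrt{110778}}{222}$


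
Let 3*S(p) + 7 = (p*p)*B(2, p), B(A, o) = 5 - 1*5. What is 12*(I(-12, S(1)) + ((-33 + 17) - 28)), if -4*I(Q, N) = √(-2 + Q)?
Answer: -528 - 3*I*√14 ≈ -528.0 - 11.225*I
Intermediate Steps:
B(A, o) = 0 (B(A, o) = 5 - 5 = 0)
S(p) = -7/3 (S(p) = -7/3 + ((p*p)*0)/3 = -7/3 + (p²*0)/3 = -7/3 + (⅓)*0 = -7/3 + 0 = -7/3)
I(Q, N) = -√(-2 + Q)/4
12*(I(-12, S(1)) + ((-33 + 17) - 28)) = 12*(-√(-2 - 12)/4 + ((-33 + 17) - 28)) = 12*(-I*√14/4 + (-16 - 28)) = 12*(-I*√14/4 - 44) = 12*(-44 - I*√14/4) = -528 - 3*I*√14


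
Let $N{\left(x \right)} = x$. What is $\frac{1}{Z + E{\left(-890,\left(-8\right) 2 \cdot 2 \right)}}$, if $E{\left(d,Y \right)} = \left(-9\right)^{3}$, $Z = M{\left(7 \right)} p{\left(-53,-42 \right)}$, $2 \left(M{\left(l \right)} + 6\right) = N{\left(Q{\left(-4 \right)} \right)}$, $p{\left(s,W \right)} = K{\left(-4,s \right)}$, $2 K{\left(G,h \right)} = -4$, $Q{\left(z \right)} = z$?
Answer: $- \frac{1}{713} \approx -0.0014025$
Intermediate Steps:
$K{\left(G,h \right)} = -2$ ($K{\left(G,h \right)} = \frac{1}{2} \left(-4\right) = -2$)
$p{\left(s,W \right)} = -2$
$M{\left(l \right)} = -8$ ($M{\left(l \right)} = -6 + \frac{1}{2} \left(-4\right) = -6 - 2 = -8$)
$Z = 16$ ($Z = \left(-8\right) \left(-2\right) = 16$)
$E{\left(d,Y \right)} = -729$
$\frac{1}{Z + E{\left(-890,\left(-8\right) 2 \cdot 2 \right)}} = \frac{1}{16 - 729} = \frac{1}{-713} = - \frac{1}{713}$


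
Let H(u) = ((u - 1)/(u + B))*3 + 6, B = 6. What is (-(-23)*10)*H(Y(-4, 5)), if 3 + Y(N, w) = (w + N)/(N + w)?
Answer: 1725/2 ≈ 862.50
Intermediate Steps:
Y(N, w) = -2 (Y(N, w) = -3 + (w + N)/(N + w) = -3 + (N + w)/(N + w) = -3 + 1 = -2)
H(u) = 6 + 3*(-1 + u)/(6 + u) (H(u) = ((u - 1)/(u + 6))*3 + 6 = ((-1 + u)/(6 + u))*3 + 6 = 3*(-1 + u)/(6 + u) + 6 = 6 + 3*(-1 + u)/(6 + u))
(-(-23)*10)*H(Y(-4, 5)) = (-(-23)*10)*(3*(11 + 3*(-2))/(6 - 2)) = (-23*(-10))*(3*(11 - 6)/4) = 230*(3*(¼)*5) = 230*(15/4) = 1725/2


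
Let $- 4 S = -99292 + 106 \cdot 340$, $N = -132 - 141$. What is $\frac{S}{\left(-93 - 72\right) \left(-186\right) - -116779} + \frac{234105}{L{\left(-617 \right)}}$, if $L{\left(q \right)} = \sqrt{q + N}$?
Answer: $\frac{2259}{21067} - \frac{46821 i \sqrt{890}}{178} \approx 0.10723 - 7847.2 i$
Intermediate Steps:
$N = -273$ ($N = -132 - 141 = -273$)
$L{\left(q \right)} = \sqrt{-273 + q}$ ($L{\left(q \right)} = \sqrt{q - 273} = \sqrt{-273 + q}$)
$S = 15813$ ($S = - \frac{-99292 + 106 \cdot 340}{4} = - \frac{-99292 + 36040}{4} = \left(- \frac{1}{4}\right) \left(-63252\right) = 15813$)
$\frac{S}{\left(-93 - 72\right) \left(-186\right) - -116779} + \frac{234105}{L{\left(-617 \right)}} = \frac{15813}{\left(-93 - 72\right) \left(-186\right) - -116779} + \frac{234105}{\sqrt{-273 - 617}} = \frac{15813}{\left(-165\right) \left(-186\right) + 116779} + \frac{234105}{\sqrt{-890}} = \frac{15813}{30690 + 116779} + \frac{234105}{i \sqrt{890}} = \frac{15813}{147469} + 234105 \left(- \frac{i \sqrt{890}}{890}\right) = 15813 \cdot \frac{1}{147469} - \frac{46821 i \sqrt{890}}{178} = \frac{2259}{21067} - \frac{46821 i \sqrt{890}}{178}$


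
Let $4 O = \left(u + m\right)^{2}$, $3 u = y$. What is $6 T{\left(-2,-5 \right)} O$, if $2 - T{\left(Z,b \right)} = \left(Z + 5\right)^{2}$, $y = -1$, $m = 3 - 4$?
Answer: $- \frac{56}{3} \approx -18.667$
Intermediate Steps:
$m = -1$ ($m = 3 - 4 = -1$)
$u = - \frac{1}{3}$ ($u = \frac{1}{3} \left(-1\right) = - \frac{1}{3} \approx -0.33333$)
$T{\left(Z,b \right)} = 2 - \left(5 + Z\right)^{2}$ ($T{\left(Z,b \right)} = 2 - \left(Z + 5\right)^{2} = 2 - \left(5 + Z\right)^{2}$)
$O = \frac{4}{9}$ ($O = \frac{\left(- \frac{1}{3} - 1\right)^{2}}{4} = \frac{\left(- \frac{4}{3}\right)^{2}}{4} = \frac{1}{4} \cdot \frac{16}{9} = \frac{4}{9} \approx 0.44444$)
$6 T{\left(-2,-5 \right)} O = 6 \left(2 - \left(5 - 2\right)^{2}\right) \frac{4}{9} = 6 \left(2 - 3^{2}\right) \frac{4}{9} = 6 \left(2 - 9\right) \frac{4}{9} = 6 \left(-7\right) \frac{4}{9} = \left(-42\right) \frac{4}{9} = - \frac{56}{3}$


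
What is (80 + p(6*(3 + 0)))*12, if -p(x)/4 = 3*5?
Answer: 240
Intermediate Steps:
p(x) = -60 (p(x) = -12*5 = -4*15 = -60)
(80 + p(6*(3 + 0)))*12 = (80 - 60)*12 = 20*12 = 240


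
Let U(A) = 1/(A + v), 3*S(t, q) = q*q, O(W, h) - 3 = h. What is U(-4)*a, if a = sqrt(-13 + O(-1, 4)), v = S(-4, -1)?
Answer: -3*I*sqrt(6)/11 ≈ -0.66804*I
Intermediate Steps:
O(W, h) = 3 + h
S(t, q) = q**2/3 (S(t, q) = (q*q)/3 = q**2/3)
v = 1/3 (v = (1/3)*(-1)**2 = (1/3)*1 = 1/3 ≈ 0.33333)
a = I*sqrt(6) (a = sqrt(-13 + (3 + 4)) = sqrt(-13 + 7) = sqrt(-6) = I*sqrt(6) ≈ 2.4495*I)
U(A) = 1/(1/3 + A) (U(A) = 1/(A + 1/3) = 1/(1/3 + A))
U(-4)*a = (3/(1 + 3*(-4)))*(I*sqrt(6)) = (3/(1 - 12))*(I*sqrt(6)) = (3/(-11))*(I*sqrt(6)) = (3*(-1/11))*(I*sqrt(6)) = -3*I*sqrt(6)/11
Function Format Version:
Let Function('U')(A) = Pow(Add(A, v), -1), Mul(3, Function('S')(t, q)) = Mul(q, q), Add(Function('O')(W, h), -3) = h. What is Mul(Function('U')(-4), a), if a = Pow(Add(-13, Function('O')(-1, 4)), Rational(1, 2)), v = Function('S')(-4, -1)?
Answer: Mul(Rational(-3, 11), I, Pow(6, Rational(1, 2))) ≈ Mul(-0.66804, I)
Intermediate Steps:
Function('O')(W, h) = Add(3, h)
Function('S')(t, q) = Mul(Rational(1, 3), Pow(q, 2)) (Function('S')(t, q) = Mul(Rational(1, 3), Mul(q, q)) = Mul(Rational(1, 3), Pow(q, 2)))
v = Rational(1, 3) (v = Mul(Rational(1, 3), Pow(-1, 2)) = Mul(Rational(1, 3), 1) = Rational(1, 3) ≈ 0.33333)
a = Mul(I, Pow(6, Rational(1, 2))) (a = Pow(Add(-13, Add(3, 4)), Rational(1, 2)) = Pow(Add(-13, 7), Rational(1, 2)) = Pow(-6, Rational(1, 2)) = Mul(I, Pow(6, Rational(1, 2))) ≈ Mul(2.4495, I))
Function('U')(A) = Pow(Add(Rational(1, 3), A), -1) (Function('U')(A) = Pow(Add(A, Rational(1, 3)), -1) = Pow(Add(Rational(1, 3), A), -1))
Mul(Function('U')(-4), a) = Mul(Mul(3, Pow(Add(1, Mul(3, -4)), -1)), Mul(I, Pow(6, Rational(1, 2)))) = Mul(Mul(3, Pow(Add(1, -12), -1)), Mul(I, Pow(6, Rational(1, 2)))) = Mul(Mul(3, Pow(-11, -1)), Mul(I, Pow(6, Rational(1, 2)))) = Mul(Mul(3, Rational(-1, 11)), Mul(I, Pow(6, Rational(1, 2)))) = Mul(Rational(-3, 11), Mul(I, Pow(6, Rational(1, 2)))) = Mul(Rational(-3, 11), I, Pow(6, Rational(1, 2)))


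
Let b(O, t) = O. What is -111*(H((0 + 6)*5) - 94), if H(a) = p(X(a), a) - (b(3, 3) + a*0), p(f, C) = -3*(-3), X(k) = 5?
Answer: 9768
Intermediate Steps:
p(f, C) = 9
H(a) = 6 (H(a) = 9 - (3 + a*0) = 9 - (3 + 0) = 9 - 1*3 = 9 - 3 = 6)
-111*(H((0 + 6)*5) - 94) = -111*(6 - 94) = -111*(-88) = 9768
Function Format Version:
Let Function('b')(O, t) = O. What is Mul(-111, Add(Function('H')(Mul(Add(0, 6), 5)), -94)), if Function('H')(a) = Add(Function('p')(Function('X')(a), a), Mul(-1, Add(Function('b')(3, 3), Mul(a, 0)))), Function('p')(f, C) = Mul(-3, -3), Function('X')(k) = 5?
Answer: 9768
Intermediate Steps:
Function('p')(f, C) = 9
Function('H')(a) = 6 (Function('H')(a) = Add(9, Mul(-1, Add(3, Mul(a, 0)))) = Add(9, Mul(-1, Add(3, 0))) = Add(9, Mul(-1, 3)) = Add(9, -3) = 6)
Mul(-111, Add(Function('H')(Mul(Add(0, 6), 5)), -94)) = Mul(-111, Add(6, -94)) = Mul(-111, -88) = 9768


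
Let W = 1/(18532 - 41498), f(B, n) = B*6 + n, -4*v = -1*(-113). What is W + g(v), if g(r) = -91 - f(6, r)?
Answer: -4535787/45932 ≈ -98.750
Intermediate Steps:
v = -113/4 (v = -(-1)*(-113)/4 = -1/4*113 = -113/4 ≈ -28.250)
f(B, n) = n + 6*B (f(B, n) = 6*B + n = n + 6*B)
g(r) = -127 - r (g(r) = -91 - (r + 6*6) = -91 - (r + 36) = -91 - (36 + r) = -91 + (-36 - r) = -127 - r)
W = -1/22966 (W = 1/(-22966) = -1/22966 ≈ -4.3543e-5)
W + g(v) = -1/22966 + (-127 - 1*(-113/4)) = -1/22966 + (-127 + 113/4) = -1/22966 - 395/4 = -4535787/45932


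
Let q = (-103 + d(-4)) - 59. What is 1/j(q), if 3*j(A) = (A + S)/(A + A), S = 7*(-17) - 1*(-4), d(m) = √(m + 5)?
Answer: 7/2 ≈ 3.5000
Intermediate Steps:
d(m) = √(5 + m)
S = -115 (S = -119 + 4 = -115)
q = -161 (q = (-103 + √(5 - 4)) - 59 = (-103 + √1) - 59 = (-103 + 1) - 59 = -102 - 59 = -161)
j(A) = (-115 + A)/(6*A) (j(A) = ((A - 115)/(A + A))/3 = ((-115 + A)/((2*A)))/3 = ((-115 + A)*(1/(2*A)))/3 = ((-115 + A)/(2*A))/3 = (-115 + A)/(6*A))
1/j(q) = 1/((⅙)*(-115 - 161)/(-161)) = 1/((⅙)*(-1/161)*(-276)) = 1/(2/7) = 7/2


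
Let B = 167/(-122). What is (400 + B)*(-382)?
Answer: -9288903/61 ≈ -1.5228e+5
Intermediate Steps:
B = -167/122 (B = 167*(-1/122) = -167/122 ≈ -1.3689)
(400 + B)*(-382) = (400 - 167/122)*(-382) = (48633/122)*(-382) = -9288903/61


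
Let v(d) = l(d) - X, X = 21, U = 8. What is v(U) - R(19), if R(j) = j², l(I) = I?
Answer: -374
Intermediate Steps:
v(d) = -21 + d (v(d) = d - 1*21 = d - 21 = -21 + d)
v(U) - R(19) = (-21 + 8) - 1*19² = -13 - 1*361 = -13 - 361 = -374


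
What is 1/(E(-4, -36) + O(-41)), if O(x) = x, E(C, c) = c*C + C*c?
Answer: 1/247 ≈ 0.0040486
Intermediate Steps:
E(C, c) = 2*C*c (E(C, c) = C*c + C*c = 2*C*c)
1/(E(-4, -36) + O(-41)) = 1/(2*(-4)*(-36) - 41) = 1/(288 - 41) = 1/247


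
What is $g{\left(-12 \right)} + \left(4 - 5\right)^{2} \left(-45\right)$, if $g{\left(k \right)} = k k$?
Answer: $99$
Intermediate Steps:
$g{\left(k \right)} = k^{2}$
$g{\left(-12 \right)} + \left(4 - 5\right)^{2} \left(-45\right) = \left(-12\right)^{2} + \left(4 - 5\right)^{2} \left(-45\right) = 144 + \left(-1\right)^{2} \left(-45\right) = 144 + 1 \left(-45\right) = 144 - 45 = 99$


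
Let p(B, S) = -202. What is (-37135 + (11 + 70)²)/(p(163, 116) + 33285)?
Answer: -30574/33083 ≈ -0.92416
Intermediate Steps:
(-37135 + (11 + 70)²)/(p(163, 116) + 33285) = (-37135 + (11 + 70)²)/(-202 + 33285) = (-37135 + 81²)/33083 = (-37135 + 6561)*(1/33083) = -30574*1/33083 = -30574/33083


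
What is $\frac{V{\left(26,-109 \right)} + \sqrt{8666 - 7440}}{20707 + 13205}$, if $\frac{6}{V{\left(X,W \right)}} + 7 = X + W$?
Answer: $- \frac{1}{508680} + \frac{\sqrt{1226}}{33912} \approx 0.0010305$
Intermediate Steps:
$V{\left(X,W \right)} = \frac{6}{-7 + W + X}$ ($V{\left(X,W \right)} = \frac{6}{-7 + \left(X + W\right)} = \frac{6}{-7 + \left(W + X\right)} = \frac{6}{-7 + W + X}$)
$\frac{V{\left(26,-109 \right)} + \sqrt{8666 - 7440}}{20707 + 13205} = \frac{\frac{6}{-7 - 109 + 26} + \sqrt{8666 - 7440}}{20707 + 13205} = \frac{\frac{6}{-90} + \sqrt{1226}}{33912} = \left(6 \left(- \frac{1}{90}\right) + \sqrt{1226}\right) \frac{1}{33912} = \left(- \frac{1}{15} + \sqrt{1226}\right) \frac{1}{33912} = - \frac{1}{508680} + \frac{\sqrt{1226}}{33912}$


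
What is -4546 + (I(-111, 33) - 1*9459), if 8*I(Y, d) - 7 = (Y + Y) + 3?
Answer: -28063/2 ≈ -14032.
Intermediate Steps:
I(Y, d) = 5/4 + Y/4 (I(Y, d) = 7/8 + ((Y + Y) + 3)/8 = 7/8 + (2*Y + 3)/8 = 7/8 + (3 + 2*Y)/8 = 7/8 + (3/8 + Y/4) = 5/4 + Y/4)
-4546 + (I(-111, 33) - 1*9459) = -4546 + ((5/4 + (¼)*(-111)) - 1*9459) = -4546 + ((5/4 - 111/4) - 9459) = -4546 + (-53/2 - 9459) = -4546 - 18971/2 = -28063/2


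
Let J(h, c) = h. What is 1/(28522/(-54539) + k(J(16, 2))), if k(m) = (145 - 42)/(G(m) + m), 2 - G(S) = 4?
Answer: 763546/5218209 ≈ 0.14632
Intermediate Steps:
G(S) = -2 (G(S) = 2 - 1*4 = 2 - 4 = -2)
k(m) = 103/(-2 + m) (k(m) = (145 - 42)/(-2 + m) = 103/(-2 + m))
1/(28522/(-54539) + k(J(16, 2))) = 1/(28522/(-54539) + 103/(-2 + 16)) = 1/(28522*(-1/54539) + 103/14) = 1/(-28522/54539 + 103*(1/14)) = 1/(-28522/54539 + 103/14) = 1/(5218209/763546) = 763546/5218209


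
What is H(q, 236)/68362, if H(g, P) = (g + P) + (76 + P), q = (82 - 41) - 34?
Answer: 555/68362 ≈ 0.0081185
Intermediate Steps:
q = 7 (q = 41 - 34 = 7)
H(g, P) = 76 + g + 2*P (H(g, P) = (P + g) + (76 + P) = 76 + g + 2*P)
H(q, 236)/68362 = (76 + 7 + 2*236)/68362 = (76 + 7 + 472)*(1/68362) = 555*(1/68362) = 555/68362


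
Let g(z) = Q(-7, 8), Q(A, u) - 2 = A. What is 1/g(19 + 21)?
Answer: -⅕ ≈ -0.20000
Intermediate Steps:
Q(A, u) = 2 + A
g(z) = -5 (g(z) = 2 - 7 = -5)
1/g(19 + 21) = 1/(-5) = -⅕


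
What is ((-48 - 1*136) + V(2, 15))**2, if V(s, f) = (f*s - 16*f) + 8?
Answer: 148996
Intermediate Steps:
V(s, f) = 8 - 16*f + f*s (V(s, f) = (-16*f + f*s) + 8 = 8 - 16*f + f*s)
((-48 - 1*136) + V(2, 15))**2 = ((-48 - 1*136) + (8 - 16*15 + 15*2))**2 = ((-48 - 136) + (8 - 240 + 30))**2 = (-184 - 202)**2 = (-386)**2 = 148996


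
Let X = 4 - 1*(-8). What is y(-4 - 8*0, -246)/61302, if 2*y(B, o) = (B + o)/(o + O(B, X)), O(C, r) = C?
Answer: 1/122604 ≈ 8.1563e-6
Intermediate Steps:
X = 12 (X = 4 + 8 = 12)
y(B, o) = ½ (y(B, o) = ((B + o)/(o + B))/2 = ((B + o)/(B + o))/2 = (½)*1 = ½)
y(-4 - 8*0, -246)/61302 = (½)/61302 = (½)*(1/61302) = 1/122604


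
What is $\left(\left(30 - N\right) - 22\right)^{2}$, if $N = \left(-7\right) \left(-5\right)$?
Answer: $729$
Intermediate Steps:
$N = 35$
$\left(\left(30 - N\right) - 22\right)^{2} = \left(\left(30 - 35\right) - 22\right)^{2} = \left(-5 - 22\right)^{2} = \left(-27\right)^{2} = 729$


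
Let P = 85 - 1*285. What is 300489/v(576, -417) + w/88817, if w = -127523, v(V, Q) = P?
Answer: -26714036113/17763400 ≈ -1503.9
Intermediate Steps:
P = -200 (P = 85 - 285 = -200)
v(V, Q) = -200
300489/v(576, -417) + w/88817 = 300489/(-200) - 127523/88817 = 300489*(-1/200) - 127523*1/88817 = -300489/200 - 127523/88817 = -26714036113/17763400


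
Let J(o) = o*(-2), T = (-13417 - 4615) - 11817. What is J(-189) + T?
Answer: -29471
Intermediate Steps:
T = -29849 (T = -18032 - 11817 = -29849)
J(o) = -2*o
J(-189) + T = -2*(-189) - 29849 = 378 - 29849 = -29471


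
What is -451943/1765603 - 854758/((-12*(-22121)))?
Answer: -814566231155/234341423778 ≈ -3.4760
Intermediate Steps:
-451943/1765603 - 854758/((-12*(-22121))) = -451943*1/1765603 - 854758/265452 = -451943/1765603 - 854758*1/265452 = -451943/1765603 - 427379/132726 = -814566231155/234341423778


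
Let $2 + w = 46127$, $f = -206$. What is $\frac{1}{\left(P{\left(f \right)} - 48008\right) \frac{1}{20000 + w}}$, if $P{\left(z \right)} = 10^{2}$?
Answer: $- \frac{66125}{47908} \approx -1.3802$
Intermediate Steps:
$w = 46125$ ($w = -2 + 46127 = 46125$)
$P{\left(z \right)} = 100$
$\frac{1}{\left(P{\left(f \right)} - 48008\right) \frac{1}{20000 + w}} = \frac{1}{\left(100 - 48008\right) \frac{1}{20000 + 46125}} = \frac{1}{\left(-47908\right) \frac{1}{66125}} = \frac{1}{- \frac{47908}{66125}} = - \frac{66125}{47908}$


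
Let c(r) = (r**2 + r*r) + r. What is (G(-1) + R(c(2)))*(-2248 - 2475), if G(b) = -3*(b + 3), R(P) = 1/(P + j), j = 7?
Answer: 477023/17 ≈ 28060.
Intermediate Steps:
c(r) = r + 2*r**2 (c(r) = (r**2 + r**2) + r = 2*r**2 + r = r + 2*r**2)
R(P) = 1/(7 + P) (R(P) = 1/(P + 7) = 1/(7 + P))
G(b) = -9 - 3*b (G(b) = -3*(3 + b) = -9 - 3*b)
(G(-1) + R(c(2)))*(-2248 - 2475) = ((-9 - 3*(-1)) + 1/(7 + 2*(1 + 2*2)))*(-2248 - 2475) = ((-9 + 3) + 1/(7 + 2*(1 + 4)))*(-4723) = (-6 + 1/(7 + 2*5))*(-4723) = (-6 + 1/(7 + 10))*(-4723) = (-6 + 1/17)*(-4723) = -101/17*(-4723) = 477023/17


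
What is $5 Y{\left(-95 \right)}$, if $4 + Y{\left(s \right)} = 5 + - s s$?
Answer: $-45120$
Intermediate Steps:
$Y{\left(s \right)} = 1 - s^{2}$ ($Y{\left(s \right)} = -4 + \left(5 + - s s\right) = -4 - \left(-5 + s^{2}\right) = 1 - s^{2}$)
$5 Y{\left(-95 \right)} = 5 \left(1 - \left(-95\right)^{2}\right) = 5 \left(1 - 9025\right) = 5 \left(-9024\right) = -45120$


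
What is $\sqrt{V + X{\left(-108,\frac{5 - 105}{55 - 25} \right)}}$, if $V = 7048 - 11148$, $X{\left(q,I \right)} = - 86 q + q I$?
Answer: $2 \sqrt{1387} \approx 74.485$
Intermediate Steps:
$X{\left(q,I \right)} = - 86 q + I q$
$V = -4100$ ($V = 7048 - 11148 = -4100$)
$\sqrt{V + X{\left(-108,\frac{5 - 105}{55 - 25} \right)}} = \sqrt{-4100 - 108 \left(-86 + \frac{5 - 105}{55 - 25}\right)} = \sqrt{-4100 - 108 \left(-86 - \frac{100}{30}\right)} = \sqrt{-4100 - 108 \left(-86 - \frac{10}{3}\right)} = \sqrt{-4100 - -9648} = \sqrt{-4100 + 9648} = \sqrt{5548} = 2 \sqrt{1387}$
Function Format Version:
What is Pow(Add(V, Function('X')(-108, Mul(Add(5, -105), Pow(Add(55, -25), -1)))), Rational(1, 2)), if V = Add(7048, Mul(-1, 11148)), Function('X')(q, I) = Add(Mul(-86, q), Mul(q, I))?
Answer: Mul(2, Pow(1387, Rational(1, 2))) ≈ 74.485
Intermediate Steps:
Function('X')(q, I) = Add(Mul(-86, q), Mul(I, q))
V = -4100 (V = Add(7048, -11148) = -4100)
Pow(Add(V, Function('X')(-108, Mul(Add(5, -105), Pow(Add(55, -25), -1)))), Rational(1, 2)) = Pow(Add(-4100, Mul(-108, Add(-86, Mul(Add(5, -105), Pow(Add(55, -25), -1))))), Rational(1, 2)) = Pow(Add(-4100, Mul(-108, Add(-86, Mul(-100, Pow(30, -1))))), Rational(1, 2)) = Pow(Add(-4100, Mul(-108, Add(-86, Mul(-100, Rational(1, 30))))), Rational(1, 2)) = Pow(Add(-4100, Mul(-108, Add(-86, Rational(-10, 3)))), Rational(1, 2)) = Pow(Add(-4100, Mul(-108, Rational(-268, 3))), Rational(1, 2)) = Pow(Add(-4100, 9648), Rational(1, 2)) = Pow(5548, Rational(1, 2)) = Mul(2, Pow(1387, Rational(1, 2)))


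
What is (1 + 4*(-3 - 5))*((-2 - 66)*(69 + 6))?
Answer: 158100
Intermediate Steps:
(1 + 4*(-3 - 5))*((-2 - 66)*(69 + 6)) = (1 + 4*(-8))*(-68*75) = (1 - 32)*(-5100) = -31*(-5100) = 158100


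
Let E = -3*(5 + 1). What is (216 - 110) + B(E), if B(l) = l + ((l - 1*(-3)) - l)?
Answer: 91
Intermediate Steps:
E = -18 (E = -3*6 = -18)
B(l) = 3 + l (B(l) = l + ((l + 3) - l) = l + ((3 + l) - l) = l + 3 = 3 + l)
(216 - 110) + B(E) = (216 - 110) + (3 - 18) = 106 - 15 = 91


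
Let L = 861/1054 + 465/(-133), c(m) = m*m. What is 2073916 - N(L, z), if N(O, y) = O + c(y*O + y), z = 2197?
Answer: -226748265709937787/19650993124 ≈ -1.1539e+7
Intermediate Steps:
c(m) = m**2
L = -375597/140182 (L = 861*(1/1054) + 465*(-1/133) = 861/1054 - 465/133 = -375597/140182 ≈ -2.6794)
N(O, y) = O + (y + O*y)**2 (N(O, y) = O + (y*O + y)**2 = O + (O*y + y)**2 = O + (y + O*y)**2)
2073916 - N(L, z) = 2073916 - (-375597/140182 + 2197**2*(1 - 375597/140182)**2) = 2073916 - (-375597/140182 + 4826809*(-235415/140182)**2) = 2073916 - (-375597/140182 + 4826809*(55420222225/19650993124)) = 2073916 - (-375597/140182 + 267502827417630025/19650993124) = 2073916 - 1*267502774765691371/19650993124 = 2073916 - 267502774765691371/19650993124 = -226748265709937787/19650993124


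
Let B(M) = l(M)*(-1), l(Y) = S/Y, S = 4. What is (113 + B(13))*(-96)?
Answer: -140640/13 ≈ -10818.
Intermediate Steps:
l(Y) = 4/Y
B(M) = -4/M (B(M) = (4/M)*(-1) = -4/M)
(113 + B(13))*(-96) = (113 - 4/13)*(-96) = (1465/13)*(-96) = -140640/13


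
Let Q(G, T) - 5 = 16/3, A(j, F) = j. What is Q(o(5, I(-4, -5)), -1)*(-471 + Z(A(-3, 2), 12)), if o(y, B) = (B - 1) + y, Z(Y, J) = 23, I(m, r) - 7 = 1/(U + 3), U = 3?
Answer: -13888/3 ≈ -4629.3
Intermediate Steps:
I(m, r) = 43/6 (I(m, r) = 7 + 1/(3 + 3) = 7 + 1/6 = 43/6)
o(y, B) = -1 + B + y (o(y, B) = (-1 + B) + y = -1 + B + y)
Q(G, T) = 31/3 (Q(G, T) = 5 + 16/3 = 31/3)
Q(o(5, I(-4, -5)), -1)*(-471 + Z(A(-3, 2), 12)) = 31*(-471 + 23)/3 = (31/3)*(-448) = -13888/3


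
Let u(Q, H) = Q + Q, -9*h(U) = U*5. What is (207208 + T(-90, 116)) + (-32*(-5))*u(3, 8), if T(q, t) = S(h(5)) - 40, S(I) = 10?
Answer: 208138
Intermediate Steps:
h(U) = -5*U/9 (h(U) = -U*5/9 = -5*U/9)
u(Q, H) = 2*Q
T(q, t) = -30 (T(q, t) = 10 - 40 = -30)
(207208 + T(-90, 116)) + (-32*(-5))*u(3, 8) = (207208 - 30) + (-32*(-5))*(2*3) = 207178 + 160*6 = 207178 + 960 = 208138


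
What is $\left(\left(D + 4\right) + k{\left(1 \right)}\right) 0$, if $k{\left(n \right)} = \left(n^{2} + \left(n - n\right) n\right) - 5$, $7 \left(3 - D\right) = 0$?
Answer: $0$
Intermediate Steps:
$D = 3$ ($D = 3 - 0 = 3 + 0 = 3$)
$k{\left(n \right)} = -5 + n^{2}$ ($k{\left(n \right)} = \left(n^{2} + 0 n\right) - 5 = \left(n^{2} + 0\right) - 5 = n^{2} - 5 = -5 + n^{2}$)
$\left(\left(D + 4\right) + k{\left(1 \right)}\right) 0 = \left(\left(3 + 4\right) - \left(5 - 1^{2}\right)\right) 0 = \left(7 + \left(-5 + 1\right)\right) 0 = \left(7 - 4\right) 0 = 3 \cdot 0 = 0$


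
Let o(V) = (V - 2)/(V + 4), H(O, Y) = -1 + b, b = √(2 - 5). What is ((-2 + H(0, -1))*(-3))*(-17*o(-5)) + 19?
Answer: -1052 + 357*I*√3 ≈ -1052.0 + 618.34*I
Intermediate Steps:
b = I*√3 (b = √(-3) = I*√3 ≈ 1.732*I)
H(O, Y) = -1 + I*√3
o(V) = (-2 + V)/(4 + V)
((-2 + H(0, -1))*(-3))*(-17*o(-5)) + 19 = ((-2 + (-1 + I*√3))*(-3))*(-17*(-2 - 5)/(4 - 5)) + 19 = ((-3 + I*√3)*(-3))*(-17*(-7)/(-1)) + 19 = (9 - 3*I*√3)*(-(-17)*(-7)) + 19 = (9 - 3*I*√3)*(-17*7) + 19 = (9 - 3*I*√3)*(-119) + 19 = (-1071 + 357*I*√3) + 19 = -1052 + 357*I*√3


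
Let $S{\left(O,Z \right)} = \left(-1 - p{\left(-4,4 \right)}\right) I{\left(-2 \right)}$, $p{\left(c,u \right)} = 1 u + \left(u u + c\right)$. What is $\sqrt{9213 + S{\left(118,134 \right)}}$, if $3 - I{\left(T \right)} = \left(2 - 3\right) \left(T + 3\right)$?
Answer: $\sqrt{9145} \approx 95.63$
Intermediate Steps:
$p{\left(c,u \right)} = c + u + u^{2}$ ($p{\left(c,u \right)} = u + \left(u^{2} + c\right) = u + \left(c + u^{2}\right) = c + u + u^{2}$)
$I{\left(T \right)} = 6 + T$ ($I{\left(T \right)} = 3 - \left(2 - 3\right) \left(T + 3\right) = 3 - - (3 + T) = 3 - \left(-3 - T\right) = 3 + \left(3 + T\right) = 6 + T$)
$S{\left(O,Z \right)} = -68$ ($S{\left(O,Z \right)} = \left(-1 - \left(-4 + 4 + 4^{2}\right)\right) \left(6 - 2\right) = \left(-1 - \left(-4 + 4 + 16\right)\right) 4 = \left(-1 - 16\right) 4 = \left(-17\right) 4 = -68$)
$\sqrt{9213 + S{\left(118,134 \right)}} = \sqrt{9213 - 68} = \sqrt{9145}$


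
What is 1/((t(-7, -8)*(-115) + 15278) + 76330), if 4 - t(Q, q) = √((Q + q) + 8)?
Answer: 91148/8308050479 - 115*I*√7/8308050479 ≈ 1.0971e-5 - 3.6622e-8*I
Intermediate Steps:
t(Q, q) = 4 - √(8 + Q + q) (t(Q, q) = 4 - √((Q + q) + 8) = 4 - √(8 + Q + q))
1/((t(-7, -8)*(-115) + 15278) + 76330) = 1/(((4 - √(8 - 7 - 8))*(-115) + 15278) + 76330) = 1/(((4 - √(-7))*(-115) + 15278) + 76330) = 1/(((4 - I*√7)*(-115) + 15278) + 76330) = 1/(((-460 + 115*I*√7) + 15278) + 76330) = 1/((14818 + 115*I*√7) + 76330) = 1/(91148 + 115*I*√7)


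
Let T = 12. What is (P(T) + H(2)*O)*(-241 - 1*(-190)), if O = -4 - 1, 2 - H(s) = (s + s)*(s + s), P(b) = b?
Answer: -4182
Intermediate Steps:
H(s) = 2 - 4*s² (H(s) = 2 - (s + s)*(s + s) = 2 - 2*s*2*s = 2 - 4*s²)
O = -5
(P(T) + H(2)*O)*(-241 - 1*(-190)) = (12 + (2 - 4*2²)*(-5))*(-241 - 1*(-190)) = (12 + (2 - 4*4)*(-5))*(-241 + 190) = (12 + (2 - 16)*(-5))*(-51) = (12 - 14*(-5))*(-51) = (12 + 70)*(-51) = 82*(-51) = -4182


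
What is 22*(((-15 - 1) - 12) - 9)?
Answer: -814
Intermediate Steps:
22*(((-15 - 1) - 12) - 9) = 22*((-16 - 12) - 9) = 22*(-28 - 9) = 22*(-37) = -814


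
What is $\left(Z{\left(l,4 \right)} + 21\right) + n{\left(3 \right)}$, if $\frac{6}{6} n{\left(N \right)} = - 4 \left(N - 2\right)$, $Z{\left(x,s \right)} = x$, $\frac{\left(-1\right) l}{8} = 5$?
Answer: $-23$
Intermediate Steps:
$l = -40$ ($l = \left(-8\right) 5 = -40$)
$n{\left(N \right)} = 8 - 4 N$ ($n{\left(N \right)} = - 4 \left(N - 2\right) = - 4 \left(-2 + N\right) = 8 - 4 N$)
$\left(Z{\left(l,4 \right)} + 21\right) + n{\left(3 \right)} = \left(-40 + 21\right) + \left(8 - 12\right) = -19 + \left(8 - 12\right) = -19 - 4 = -23$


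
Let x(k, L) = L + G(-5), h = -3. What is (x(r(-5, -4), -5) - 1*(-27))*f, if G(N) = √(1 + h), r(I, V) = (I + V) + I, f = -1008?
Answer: -22176 - 1008*I*√2 ≈ -22176.0 - 1425.5*I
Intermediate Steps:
r(I, V) = V + 2*I
G(N) = I*√2 (G(N) = √(1 - 3) = √(-2) = I*√2)
x(k, L) = L + I*√2
(x(r(-5, -4), -5) - 1*(-27))*f = ((-5 + I*√2) - 1*(-27))*(-1008) = ((-5 + I*√2) + 27)*(-1008) = (22 + I*√2)*(-1008) = -22176 - 1008*I*√2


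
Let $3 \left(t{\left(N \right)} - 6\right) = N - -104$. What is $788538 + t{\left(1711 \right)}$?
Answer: $789149$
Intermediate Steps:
$t{\left(N \right)} = \frac{122}{3} + \frac{N}{3}$ ($t{\left(N \right)} = 6 + \frac{N - -104}{3} = 6 + \frac{N + 104}{3} = 6 + \frac{104 + N}{3} = 6 + \left(\frac{104}{3} + \frac{N}{3}\right) = \frac{122}{3} + \frac{N}{3}$)
$788538 + t{\left(1711 \right)} = 788538 + \left(\frac{122}{3} + \frac{1}{3} \cdot 1711\right) = 788538 + \left(\frac{122}{3} + \frac{1711}{3}\right) = 788538 + 611 = 789149$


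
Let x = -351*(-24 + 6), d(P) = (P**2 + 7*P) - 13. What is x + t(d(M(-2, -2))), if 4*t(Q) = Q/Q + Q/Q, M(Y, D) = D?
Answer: 12637/2 ≈ 6318.5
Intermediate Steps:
d(P) = -13 + P**2 + 7*P
t(Q) = 1/2 (t(Q) = (Q/Q + Q/Q)/4 = (1 + 1)/4 = (1/4)*2 = 1/2)
x = 6318 (x = -351*(-18) = 6318)
x + t(d(M(-2, -2))) = 6318 + 1/2 = 12637/2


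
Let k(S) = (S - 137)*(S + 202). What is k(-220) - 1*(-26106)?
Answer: 32532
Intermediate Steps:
k(S) = (-137 + S)*(202 + S)
k(-220) - 1*(-26106) = (-27674 + (-220)² + 65*(-220)) - 1*(-26106) = (-27674 + 48400 - 14300) + 26106 = 6426 + 26106 = 32532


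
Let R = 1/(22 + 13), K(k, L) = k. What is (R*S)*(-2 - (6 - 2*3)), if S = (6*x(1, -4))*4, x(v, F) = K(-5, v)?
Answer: 48/7 ≈ 6.8571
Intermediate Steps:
x(v, F) = -5
R = 1/35 ≈ 0.028571
S = -120 (S = (6*(-5))*4 = -30*4 = -120)
(R*S)*(-2 - (6 - 2*3)) = ((1/35)*(-120))*(-2 - (6 - 2*3)) = -24*(-2 - (6 - 1*6))/7 = -24*(-2 - (6 - 6))/7 = -24*(-2 - 1*0)/7 = -24*(-2 + 0)/7 = -24/7*(-2) = 48/7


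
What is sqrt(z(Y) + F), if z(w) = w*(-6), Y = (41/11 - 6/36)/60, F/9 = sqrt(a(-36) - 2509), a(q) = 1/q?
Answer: sqrt(-1551 + 32670*I*sqrt(3613))/66 ≈ 15.008 + 15.019*I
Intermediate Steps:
F = 15*I*sqrt(3613)/2 (F = 9*sqrt(1/(-36) - 2509) = 9*sqrt(-1/36 - 2509) = 9*sqrt(-90325/36) = 9*(5*I*sqrt(3613)/6) = 15*I*sqrt(3613)/2 ≈ 450.81*I)
Y = 47/792 (Y = (41*(1/11) - 6*1/36)*(1/60) = (41/11 - 1/6)*(1/60) = (235/66)*(1/60) = 47/792 ≈ 0.059343)
z(w) = -6*w
sqrt(z(Y) + F) = sqrt(-6*47/792 + 15*I*sqrt(3613)/2) = sqrt(-47/132 + 15*I*sqrt(3613)/2)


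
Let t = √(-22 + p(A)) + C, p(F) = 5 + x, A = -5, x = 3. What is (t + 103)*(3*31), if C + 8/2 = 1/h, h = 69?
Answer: 211792/23 + 93*I*√14 ≈ 9208.3 + 347.97*I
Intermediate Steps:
p(F) = 8 (p(F) = 5 + 3 = 8)
C = -275/69 (C = -4 + 1/69 = -275/69 ≈ -3.9855)
t = -275/69 + I*√14 (t = √(-22 + 8) - 275/69 = √(-14) - 275/69 = I*√14 - 275/69 = -275/69 + I*√14 ≈ -3.9855 + 3.7417*I)
(t + 103)*(3*31) = ((-275/69 + I*√14) + 103)*(3*31) = (6832/69 + I*√14)*93 = 211792/23 + 93*I*√14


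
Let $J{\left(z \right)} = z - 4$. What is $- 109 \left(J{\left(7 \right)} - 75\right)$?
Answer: $7848$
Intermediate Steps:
$J{\left(z \right)} = -4 + z$
$- 109 \left(J{\left(7 \right)} - 75\right) = - 109 \left(\left(-4 + 7\right) - 75\right) = - 109 \left(3 - 75\right) = \left(-109\right) \left(-72\right) = 7848$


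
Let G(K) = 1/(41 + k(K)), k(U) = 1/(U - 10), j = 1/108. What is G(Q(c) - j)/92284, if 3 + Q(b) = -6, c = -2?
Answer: 2053/7757854460 ≈ 2.6464e-7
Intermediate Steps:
j = 1/108 ≈ 0.0092593
Q(b) = -9 (Q(b) = -3 - 6 = -9)
k(U) = 1/(-10 + U)
G(K) = 1/(41 + 1/(-10 + K))
G(Q(c) - j)/92284 = ((-10 + (-9 - 1*1/108))/(-409 + 41*(-9 - 1*1/108)))/92284 = ((-10 + (-9 - 1/108))/(-409 + 41*(-9 - 1/108)))*(1/92284) = ((-10 - 973/108)/(-409 + 41*(-973/108)))*(1/92284) = (-2053/108/(-409 - 39893/108))*(1/92284) = (-2053/108/(-84065/108))*(1/92284) = -108/84065*(-2053/108)*(1/92284) = (2053/84065)*(1/92284) = 2053/7757854460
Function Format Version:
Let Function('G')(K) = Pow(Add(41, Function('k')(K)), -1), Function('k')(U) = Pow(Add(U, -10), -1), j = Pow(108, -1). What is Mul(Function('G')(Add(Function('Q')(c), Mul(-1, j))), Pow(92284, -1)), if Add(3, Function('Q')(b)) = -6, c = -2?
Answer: Rational(2053, 7757854460) ≈ 2.6464e-7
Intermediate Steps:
j = Rational(1, 108) ≈ 0.0092593
Function('Q')(b) = -9 (Function('Q')(b) = Add(-3, -6) = -9)
Function('k')(U) = Pow(Add(-10, U), -1)
Function('G')(K) = Pow(Add(41, Pow(Add(-10, K), -1)), -1)
Mul(Function('G')(Add(Function('Q')(c), Mul(-1, j))), Pow(92284, -1)) = Mul(Mul(Pow(Add(-409, Mul(41, Add(-9, Mul(-1, Rational(1, 108))))), -1), Add(-10, Add(-9, Mul(-1, Rational(1, 108))))), Pow(92284, -1)) = Mul(Mul(Pow(Add(-409, Mul(41, Add(-9, Rational(-1, 108)))), -1), Add(-10, Add(-9, Rational(-1, 108)))), Rational(1, 92284)) = Mul(Mul(Pow(Add(-409, Mul(41, Rational(-973, 108))), -1), Add(-10, Rational(-973, 108))), Rational(1, 92284)) = Mul(Mul(Pow(Add(-409, Rational(-39893, 108)), -1), Rational(-2053, 108)), Rational(1, 92284)) = Mul(Mul(Pow(Rational(-84065, 108), -1), Rational(-2053, 108)), Rational(1, 92284)) = Mul(Mul(Rational(-108, 84065), Rational(-2053, 108)), Rational(1, 92284)) = Mul(Rational(2053, 84065), Rational(1, 92284)) = Rational(2053, 7757854460)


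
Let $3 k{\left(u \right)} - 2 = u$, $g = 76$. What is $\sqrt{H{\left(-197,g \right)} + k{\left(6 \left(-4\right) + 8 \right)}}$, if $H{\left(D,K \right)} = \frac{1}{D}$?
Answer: $\frac{i \sqrt{1631751}}{591} \approx 2.1614 i$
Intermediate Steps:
$k{\left(u \right)} = \frac{2}{3} + \frac{u}{3}$
$\sqrt{H{\left(-197,g \right)} + k{\left(6 \left(-4\right) + 8 \right)}} = \sqrt{\frac{1}{-197} + \left(\frac{2}{3} + \frac{6 \left(-4\right) + 8}{3}\right)} = \sqrt{- \frac{1}{197} + \left(\frac{2}{3} + \frac{-24 + 8}{3}\right)} = \sqrt{- \frac{1}{197} + \left(\frac{2}{3} + \frac{1}{3} \left(-16\right)\right)} = \sqrt{- \frac{1}{197} + \left(\frac{2}{3} - \frac{16}{3}\right)} = \sqrt{- \frac{1}{197} - \frac{14}{3}} = \sqrt{- \frac{2761}{591}} = \frac{i \sqrt{1631751}}{591}$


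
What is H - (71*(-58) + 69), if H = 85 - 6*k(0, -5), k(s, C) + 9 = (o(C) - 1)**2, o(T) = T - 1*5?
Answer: 3462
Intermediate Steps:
o(T) = -5 + T (o(T) = T - 5 = -5 + T)
k(s, C) = -9 + (-6 + C)**2 (k(s, C) = -9 + ((-5 + C) - 1)**2 = -9 + (-6 + C)**2)
H = -587 (H = 85 - 6*(-9 + (-6 - 5)**2) = 85 - 6*(-9 + (-11)**2) = 85 - 6*(-9 + 121) = 85 - 6*112 = 85 - 672 = -587)
H - (71*(-58) + 69) = -587 - (71*(-58) + 69) = -587 - (-4118 + 69) = -587 - 1*(-4049) = -587 + 4049 = 3462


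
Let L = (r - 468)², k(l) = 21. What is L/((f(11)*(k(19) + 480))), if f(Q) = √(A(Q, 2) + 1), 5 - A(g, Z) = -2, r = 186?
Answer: 6627*√2/167 ≈ 56.120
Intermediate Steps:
A(g, Z) = 7 (A(g, Z) = 5 - 1*(-2) = 5 + 2 = 7)
f(Q) = 2*√2 (f(Q) = √(7 + 1) = √8 = 2*√2)
L = 79524 (L = (186 - 468)² = (-282)² = 79524)
L/((f(11)*(k(19) + 480))) = 79524/(((2*√2)*(21 + 480))) = 79524/(((2*√2)*501)) = 79524/((1002*√2)) = 79524*(√2/2004) = 6627*√2/167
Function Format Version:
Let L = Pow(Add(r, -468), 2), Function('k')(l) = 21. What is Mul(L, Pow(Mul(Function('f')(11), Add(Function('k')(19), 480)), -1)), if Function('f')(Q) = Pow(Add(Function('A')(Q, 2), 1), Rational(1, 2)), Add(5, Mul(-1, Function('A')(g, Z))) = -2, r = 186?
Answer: Mul(Rational(6627, 167), Pow(2, Rational(1, 2))) ≈ 56.120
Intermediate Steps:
Function('A')(g, Z) = 7 (Function('A')(g, Z) = Add(5, Mul(-1, -2)) = Add(5, 2) = 7)
Function('f')(Q) = Mul(2, Pow(2, Rational(1, 2))) (Function('f')(Q) = Pow(Add(7, 1), Rational(1, 2)) = Pow(8, Rational(1, 2)) = Mul(2, Pow(2, Rational(1, 2))))
L = 79524 (L = Pow(Add(186, -468), 2) = Pow(-282, 2) = 79524)
Mul(L, Pow(Mul(Function('f')(11), Add(Function('k')(19), 480)), -1)) = Mul(79524, Pow(Mul(Mul(2, Pow(2, Rational(1, 2))), Add(21, 480)), -1)) = Mul(79524, Pow(Mul(Mul(2, Pow(2, Rational(1, 2))), 501), -1)) = Mul(79524, Pow(Mul(1002, Pow(2, Rational(1, 2))), -1)) = Mul(79524, Mul(Rational(1, 2004), Pow(2, Rational(1, 2)))) = Mul(Rational(6627, 167), Pow(2, Rational(1, 2)))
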